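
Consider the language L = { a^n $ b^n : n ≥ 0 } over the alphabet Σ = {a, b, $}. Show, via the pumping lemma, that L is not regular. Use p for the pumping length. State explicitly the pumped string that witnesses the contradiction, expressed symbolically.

Toward a contradiction, assume L is regular with pumping length p.
Take w = a^p $ b^p ∈ L with |w| = 2p+1 ≥ p.
The pumping lemma gives a decomposition w = xyz where |xy| ≤ p and |y| ≥ 1.
The first p characters of w are a's, so xy (and hence y) consists only of a's. Write y = a^k, 1 ≤ k ≤ p.
Pump with i = 2: xy^2z = a^{p+k} $ b^p, which would require p+k = p. But k ≥ 1, so xy^2z ∉ L.
This is a contradiction; hence L is not regular.

a^{p+k} $ b^p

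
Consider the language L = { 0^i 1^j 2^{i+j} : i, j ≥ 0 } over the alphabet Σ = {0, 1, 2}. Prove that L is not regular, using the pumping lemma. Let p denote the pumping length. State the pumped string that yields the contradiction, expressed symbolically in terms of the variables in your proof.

Toward a contradiction, assume L is regular with pumping length p.
Take w = 0^p 1^p 2^{2p} ∈ L (with i=j=p, i+j=2p), |w| = 4p ≥ p.
The pumping lemma gives a decomposition w = xyz where |xy| ≤ p and |y| > 0.
Since the first p symbols of w are all 0's and |xy| ≤ p, y lies entirely in the leading 0-block: y = 0^k for some k with 1 ≤ k ≤ p.
Consider xy^2z = 0^{p+k} 1^p 2^{2p}. Now the 0- and 1-counts sum to 2p+k, but the 2-count is 2p ≠ 2p+k. So xy^2z ∉ L.
This is a contradiction; hence L is not regular.

0^{p+k} 1^p 2^{2p}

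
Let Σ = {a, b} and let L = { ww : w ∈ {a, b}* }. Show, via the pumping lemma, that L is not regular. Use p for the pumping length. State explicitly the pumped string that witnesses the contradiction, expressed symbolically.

a^{p+k} b^p a^p b^p

Assume L is regular; let p be its pumping constant.
Take w = a^p b^p a^p b^p = uu where u = a^pb^p; then w ∈ L and |w| = 4p ≥ p.
Write w = xyz as guaranteed by the lemma, with |xy| ≤ p and |y| ≥ 1.
Since the first p symbols of w are all a's and |xy| ≤ p, y lies entirely in the leading a-block: y = a^k for some k with 1 ≤ k ≤ p.
Pump with i = 2: xy^2z = a^{p+k} b^p a^p b^p, of length 4p+k. Suppose this equals vv. The string starts with a and ends with b, so v does too; thus the boundary between the two copies of v is a b→a transition. There is exactly one such transition, at position 2p+k, so |v| = 2p+k and |vv| = 4p+2k ≠ 4p+k since k ≥ 1. So xy^2z ∉ L.
This is a contradiction; hence L is not regular.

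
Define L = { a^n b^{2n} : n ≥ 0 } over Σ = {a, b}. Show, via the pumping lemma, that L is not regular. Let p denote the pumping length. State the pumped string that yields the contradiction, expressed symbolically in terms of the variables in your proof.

Suppose for contradiction that L is regular, and let p be the pumping length.
Let w = a^p b^{2p} ∈ L; note |w| = 3p ≥ p.
Write w = xyz as guaranteed by the lemma, with |xy| ≤ p and |y| > 0.
The first p characters of w are a's, so xy (and hence y) consists only of a's. Write y = a^k, 1 ≤ k ≤ p.
Pump with i = 2: xy^2z = a^{p+k} b^{2p}. For this to lie in L we would need 2p = 2(p+k), which forces k = 0. But k ≥ 1, so xy^2z ∉ L.
This is a contradiction; hence L is not regular.

a^{p+k} b^{2p}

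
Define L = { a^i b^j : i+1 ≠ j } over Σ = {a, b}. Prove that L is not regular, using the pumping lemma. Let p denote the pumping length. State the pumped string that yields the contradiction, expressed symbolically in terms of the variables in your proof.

Suppose for contradiction that L is regular, and let p be the pumping length.
Choose w = a^p b^{p+p!+1}. Since p ≠ (p+p!+1)-1 = p+p!, w ∈ L; and |w| ≥ p.
The pumping lemma gives a decomposition w = xyz where |xy| ≤ p and |y| ≥ 1.
The first p characters of w are a's, so xy (and hence y) consists only of a's. Write y = a^k, 1 ≤ k ≤ p.
Since 1 ≤ k ≤ p, k divides p!; set t = 1 + p!/k. Then xy^t z has p + (p!/k)·k = p + p! copies of a. Now the a-count is p+p! and (b-count)-1 = (p+p!+1)-1 = p+p!, so i+1 ≠ j fails. So xy^t z = a^{p+p!} b^{p+p!+1} ∉ L.
This contradicts the pumping lemma, so L is not regular.

a^{p+p!} b^{p+p!+1}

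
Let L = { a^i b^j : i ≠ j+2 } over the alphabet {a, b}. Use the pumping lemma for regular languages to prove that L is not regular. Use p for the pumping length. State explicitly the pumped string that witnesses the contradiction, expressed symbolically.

Assume L is regular. Let p be the pumping length given by the pumping lemma.
Choose w = a^p b^{p+p!-2}. Since p ≠ (p+p!-2)+2 = p+p!, w ∈ L; and |w| ≥ p.
By the pumping lemma, w = xyz with |xy| ≤ p and |y| > 0.
The first p characters of w are a's, so xy (and hence y) consists only of a's. Write y = a^k, 1 ≤ k ≤ p.
Since 1 ≤ k ≤ p, k divides p!; set t = 1 + p!/k. Then xy^t z has p + (p!/k)·k = p + p! copies of a. Now the a-count is p+p! and (b-count)+2 = (p+p!-2)+2 = p+p!, so i ≠ j+2 fails. So xy^t z = a^{p+p!} b^{p+p!-2} ∉ L.
Contradiction. Therefore L is not regular.

a^{p+p!} b^{p+p!-2}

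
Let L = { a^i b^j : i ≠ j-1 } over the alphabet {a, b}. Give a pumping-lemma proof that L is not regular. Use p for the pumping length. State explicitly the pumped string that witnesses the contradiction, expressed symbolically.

a^{p+p!} b^{p+p!+1}

Toward a contradiction, assume L is regular with pumping length p.
Choose w = a^p b^{p+p!+1}. Since p ≠ (p+p!+1)-1 = p+p!, w ∈ L; and |w| ≥ p.
Write w = xyz as guaranteed by the lemma, with |xy| ≤ p and y is nonempty.
Since the first p symbols of w are all a's and |xy| ≤ p, y lies entirely in the leading a-block: y = a^k for some k with 1 ≤ k ≤ p.
Since 1 ≤ k ≤ p, k divides p!; set t = 1 + p!/k. Then xy^t z has p + (p!/k)·k = p + p! copies of a. Now the a-count is p+p! and (b-count)-1 = (p+p!+1)-1 = p+p!, so i ≠ j-1 fails. So xy^t z = a^{p+p!} b^{p+p!+1} ∉ L.
Contradiction. Therefore L is not regular.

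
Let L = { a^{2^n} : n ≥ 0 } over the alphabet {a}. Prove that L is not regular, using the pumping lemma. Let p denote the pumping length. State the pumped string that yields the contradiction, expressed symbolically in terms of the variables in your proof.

Suppose for contradiction that L is regular, and let p be the pumping length.
Take w = a^{2^p} ∈ L with |w| = 2^p ≥ p.
The pumping lemma gives a decomposition w = xyz where |xy| ≤ p and |y| > 0.
Then y = a^k for some k with 1 ≤ k ≤ p.
Pump with i = 2: xy^2z = a^{2^p+k}. Since 1 ≤ k ≤ p < 2^p, we have 2^p < 2^p+k < 2^{p+1}, so 2^p+k is not a power of 2. So xy^2z ∉ L.
Contradiction. Therefore L is not regular.

a^{2^p+k}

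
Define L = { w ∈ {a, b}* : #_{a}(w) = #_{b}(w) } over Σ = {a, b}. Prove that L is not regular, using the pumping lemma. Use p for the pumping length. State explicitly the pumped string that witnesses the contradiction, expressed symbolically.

Suppose for contradiction that L is regular, and let p be the pumping length.
Choose w = a^p b^p ∈ L with |w| = 2p ≥ p.
Write w = xyz as guaranteed by the lemma, with |xy| ≤ p and |y| ≥ 1.
Since the first p symbols of w are all a's and |xy| ≤ p, y lies entirely in the leading a-block: y = a^k for some k with 1 ≤ k ≤ p.
Pump with i = 2: xy^2z = a^{p+k} b^p has p+k occurrences of a but only p of b. Since k ≥ 1 the counts differ, so xy^2z ∉ L.
This contradicts the pumping lemma, so L is not regular.

a^{p+k} b^p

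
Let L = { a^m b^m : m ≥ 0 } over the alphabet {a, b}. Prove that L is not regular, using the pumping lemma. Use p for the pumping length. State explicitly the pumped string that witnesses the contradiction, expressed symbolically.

Assume L is regular; let p be its pumping constant.
Choose w = a^p b^p, which is in L with |w| = 2p ≥ p.
The pumping lemma gives a decomposition w = xyz where |xy| ≤ p and |y| ≥ 1.
Since the first p symbols of w are all a's and |xy| ≤ p, y lies entirely in the leading a-block: y = a^k for some k with 1 ≤ k ≤ p.
Pump with i = 2: xy^2z = a^{p+k} b^p. For this to lie in L we would need p = p+k, which forces k = 0. But k ≥ 1, so xy^2z ∉ L.
Contradiction. Therefore L is not regular.

a^{p+k} b^p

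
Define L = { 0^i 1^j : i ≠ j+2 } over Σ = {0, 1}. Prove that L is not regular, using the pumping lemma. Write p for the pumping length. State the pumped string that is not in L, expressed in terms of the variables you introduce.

0^{p+p!} 1^{p+p!-2}

Assume L is regular; let p be its pumping constant.
Choose w = 0^p 1^{p+p!-2}. Since p ≠ (p+p!-2)+2 = p+p!, w ∈ L; and |w| ≥ p.
The pumping lemma gives a decomposition w = xyz where |xy| ≤ p and |y| > 0.
Because |xy| ≤ p and w begins with p copies of 0, we have y = 0^k with 1 ≤ k ≤ p.
Since 1 ≤ k ≤ p, k divides p!; set t = 1 + p!/k. Then xy^t z has p + (p!/k)·k = p + p! copies of 0. Now the 0-count is p+p! and (1-count)+2 = (p+p!-2)+2 = p+p!, so i ≠ j+2 fails. So xy^t z = 0^{p+p!} 1^{p+p!-2} ∉ L.
Contradiction. Therefore L is not regular.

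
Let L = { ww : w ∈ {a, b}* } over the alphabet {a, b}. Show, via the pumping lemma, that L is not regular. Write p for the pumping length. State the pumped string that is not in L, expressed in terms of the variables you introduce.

Toward a contradiction, assume L is regular with pumping length p.
Take w = a^p b^p a^p b^p = uu where u = a^pb^p; then w ∈ L and |w| = 4p ≥ p.
By the pumping lemma, w = xyz with |xy| ≤ p and |y| > 0.
Because |xy| ≤ p and w begins with p copies of a, we have y = a^k with 1 ≤ k ≤ p.
Pump with i = 2: xy^2z = a^{p+k} b^p a^p b^p, of length 4p+k. Suppose this equals vv. The string starts with a and ends with b, so v does too; thus the boundary between the two copies of v is a b→a transition. There is exactly one such transition, at position 2p+k, so |v| = 2p+k and |vv| = 4p+2k ≠ 4p+k since k ≥ 1. So xy^2z ∉ L.
This is a contradiction; hence L is not regular.

a^{p+k} b^p a^p b^p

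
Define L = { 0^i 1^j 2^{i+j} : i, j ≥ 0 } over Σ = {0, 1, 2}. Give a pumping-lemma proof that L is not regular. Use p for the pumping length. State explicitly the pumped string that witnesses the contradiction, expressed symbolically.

0^{p+k} 1^p 2^{2p}

Toward a contradiction, assume L is regular with pumping length p.
Take w = 0^p 1^p 2^{2p} ∈ L (with i=j=p, i+j=2p), |w| = 4p ≥ p.
By the pumping lemma, w = xyz with |xy| ≤ p and |y| ≥ 1.
Because |xy| ≤ p and w begins with p copies of 0, we have y = 0^k with 1 ≤ k ≤ p.
Consider xy^2z = 0^{p+k} 1^p 2^{2p}. Now the 0- and 1-counts sum to 2p+k, but the 2-count is 2p ≠ 2p+k. So xy^2z ∉ L.
This contradicts the pumping lemma, so L is not regular.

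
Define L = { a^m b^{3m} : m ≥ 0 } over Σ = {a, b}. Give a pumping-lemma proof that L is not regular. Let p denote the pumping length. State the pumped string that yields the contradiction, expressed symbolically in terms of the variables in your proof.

Assume L is regular. Let p be the pumping length given by the pumping lemma.
Choose w = a^p b^{3p}, which is in L with |w| = 4p ≥ p.
By the pumping lemma, w = xyz with |xy| ≤ p and |y| ≥ 1.
Because |xy| ≤ p and w begins with p copies of a, we have y = a^k with 1 ≤ k ≤ p.
Pump with i = 2: xy^2z = a^{p+k} b^{3p}. For this to lie in L we would need 3p = 3(p+k), which forces k = 0. But k ≥ 1, so xy^2z ∉ L.
This is a contradiction; hence L is not regular.

a^{p+k} b^{3p}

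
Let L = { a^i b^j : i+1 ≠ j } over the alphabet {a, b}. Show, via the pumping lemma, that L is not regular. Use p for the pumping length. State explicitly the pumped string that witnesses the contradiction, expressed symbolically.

a^{p+p!} b^{p+p!+1}

Assume L is regular; let p be its pumping constant.
Choose w = a^p b^{p+p!+1}. Since p ≠ (p+p!+1)-1 = p+p!, w ∈ L; and |w| ≥ p.
Write w = xyz as guaranteed by the lemma, with |xy| ≤ p and |y| > 0.
The first p characters of w are a's, so xy (and hence y) consists only of a's. Write y = a^k, 1 ≤ k ≤ p.
Since 1 ≤ k ≤ p, k divides p!; set t = 1 + p!/k. Then xy^t z has p + (p!/k)·k = p + p! copies of a. Now the a-count is p+p! and (b-count)-1 = (p+p!+1)-1 = p+p!, so i+1 ≠ j fails. So xy^t z = a^{p+p!} b^{p+p!+1} ∉ L.
Contradiction. Therefore L is not regular.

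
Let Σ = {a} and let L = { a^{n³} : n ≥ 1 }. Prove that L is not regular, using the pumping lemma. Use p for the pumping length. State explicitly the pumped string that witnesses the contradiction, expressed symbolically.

a^{p³+k}

Assume L is regular; let p be its pumping constant.
Take w = a^{p³} ∈ L with |w| = p³ ≥ p.
Write w = xyz as guaranteed by the lemma, with |xy| ≤ p and y is nonempty.
Then y = a^k for some k with 1 ≤ k ≤ p.
Pump with i = 2: xy^2z = a^{p³+k}. Since 1 ≤ k ≤ p, p³ < p³+k ≤ p³+p < p³+3p²+3p+1 = (p+1)³, so p³+k is not a perfect cube. So xy^2z ∉ L.
This contradicts the pumping lemma, so L is not regular.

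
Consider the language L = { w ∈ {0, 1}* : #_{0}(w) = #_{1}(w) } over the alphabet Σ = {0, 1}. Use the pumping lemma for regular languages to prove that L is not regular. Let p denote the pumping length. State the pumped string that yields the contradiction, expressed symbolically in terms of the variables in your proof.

Assume L is regular; let p be its pumping constant.
Choose w = 0^p 1^p ∈ L with |w| = 2p ≥ p.
By the pumping lemma, w = xyz with |xy| ≤ p and |y| > 0.
Because |xy| ≤ p and w begins with p copies of 0, we have y = 0^k with 1 ≤ k ≤ p.
Pump with i = 2: xy^2z = 0^{p+k} 1^p has p+k occurrences of 0 but only p of 1. Since k ≥ 1 the counts differ, so xy^2z ∉ L.
This contradicts the pumping lemma, so L is not regular.

0^{p+k} 1^p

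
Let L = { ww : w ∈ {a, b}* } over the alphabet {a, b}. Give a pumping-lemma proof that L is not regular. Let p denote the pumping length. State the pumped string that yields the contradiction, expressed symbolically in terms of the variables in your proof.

a^{p+k} b^p a^p b^p

Assume L is regular. Let p be the pumping length given by the pumping lemma.
Take w = a^p b^p a^p b^p = uu where u = a^pb^p; then w ∈ L and |w| = 4p ≥ p.
By the pumping lemma, w = xyz with |xy| ≤ p and |y| ≥ 1.
Since the first p symbols of w are all a's and |xy| ≤ p, y lies entirely in the leading a-block: y = a^k for some k with 1 ≤ k ≤ p.
Pump with i = 2: xy^2z = a^{p+k} b^p a^p b^p, of length 4p+k. Suppose this equals vv. The string starts with a and ends with b, so v does too; thus the boundary between the two copies of v is a b→a transition. There is exactly one such transition, at position 2p+k, so |v| = 2p+k and |vv| = 4p+2k ≠ 4p+k since k ≥ 1. So xy^2z ∉ L.
Contradiction. Therefore L is not regular.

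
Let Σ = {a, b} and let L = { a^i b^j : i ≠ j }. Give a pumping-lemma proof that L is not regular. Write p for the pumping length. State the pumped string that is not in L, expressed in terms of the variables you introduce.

a^{p+p!} b^{p+p!}

Toward a contradiction, assume L is regular with pumping length p.
Choose w = a^p b^{p+p!}. Since p ≠ p+p!, w ∈ L; and |w| ≥ p.
The pumping lemma gives a decomposition w = xyz where |xy| ≤ p and |y| > 0.
Since the first p symbols of w are all a's and |xy| ≤ p, y lies entirely in the leading a-block: y = a^k for some k with 1 ≤ k ≤ p.
Since 1 ≤ k ≤ p, k divides p!; set t = 1 + p!/k. Then xy^t z has p + (p!/k)·k = p + p! copies of a. Now the a-count equals the b-count, so i ≠ j fails. So xy^t z = a^{p+p!} b^{p+p!} ∉ L.
This contradicts the pumping lemma, so L is not regular.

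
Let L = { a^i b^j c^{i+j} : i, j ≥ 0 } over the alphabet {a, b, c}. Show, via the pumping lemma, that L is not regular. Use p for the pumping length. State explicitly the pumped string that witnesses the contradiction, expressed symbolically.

a^{p+k} b^p c^{2p}

Assume L is regular; let p be its pumping constant.
Take w = a^p b^p c^{2p} ∈ L (with i=j=p, i+j=2p), |w| = 4p ≥ p.
The pumping lemma gives a decomposition w = xyz where |xy| ≤ p and |y| > 0.
Because |xy| ≤ p and w begins with p copies of a, we have y = a^k with 1 ≤ k ≤ p.
Consider xy^2z = a^{p+k} b^p c^{2p}. Now the a- and b-counts sum to 2p+k, but the c-count is 2p ≠ 2p+k. So xy^2z ∉ L.
This contradicts the pumping lemma, so L is not regular.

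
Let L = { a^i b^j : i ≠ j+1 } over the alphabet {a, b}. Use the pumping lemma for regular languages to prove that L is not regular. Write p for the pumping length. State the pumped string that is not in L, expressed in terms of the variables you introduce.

a^{p+p!} b^{p+p!-1}

Suppose for contradiction that L is regular, and let p be the pumping length.
Choose w = a^p b^{p+p!-1}. Since p ≠ (p+p!-1)+1 = p+p!, w ∈ L; and |w| ≥ p.
By the pumping lemma, w = xyz with |xy| ≤ p and |y| > 0.
The first p characters of w are a's, so xy (and hence y) consists only of a's. Write y = a^k, 1 ≤ k ≤ p.
Since 1 ≤ k ≤ p, k divides p!; set t = 1 + p!/k. Then xy^t z has p + (p!/k)·k = p + p! copies of a. Now the a-count is p+p! and (b-count)+1 = (p+p!-1)+1 = p+p!, so i ≠ j+1 fails. So xy^t z = a^{p+p!} b^{p+p!-1} ∉ L.
This is a contradiction; hence L is not regular.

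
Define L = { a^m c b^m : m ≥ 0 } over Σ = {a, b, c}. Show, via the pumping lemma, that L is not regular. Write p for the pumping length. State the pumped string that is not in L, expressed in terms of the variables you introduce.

Toward a contradiction, assume L is regular with pumping length p.
Take w = a^p c b^p ∈ L with |w| = 2p+1 ≥ p.
Write w = xyz as guaranteed by the lemma, with |xy| ≤ p and |y| ≥ 1.
Since the first p symbols of w are all a's and |xy| ≤ p, y lies entirely in the leading a-block: y = a^k for some k with 1 ≤ k ≤ p.
Pump with i = 2: xy^2z = a^{p+k} c b^p, which would require p+k = p. But k ≥ 1, so xy^2z ∉ L.
Contradiction. Therefore L is not regular.

a^{p+k} c b^p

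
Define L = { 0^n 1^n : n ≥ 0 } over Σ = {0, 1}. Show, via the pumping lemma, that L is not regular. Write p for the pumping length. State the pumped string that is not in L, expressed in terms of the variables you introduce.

0^{p+k} 1^p

Assume L is regular; let p be its pumping constant.
Choose w = 0^p 1^p, which is in L with |w| = 2p ≥ p.
Write w = xyz as guaranteed by the lemma, with |xy| ≤ p and |y| > 0.
Because |xy| ≤ p and w begins with p copies of 0, we have y = 0^k with 1 ≤ k ≤ p.
Pump with i = 2: xy^2z = 0^{p+k} 1^p. For this to lie in L we would need p = p+k, which forces k = 0. But k ≥ 1, so xy^2z ∉ L.
This is a contradiction; hence L is not regular.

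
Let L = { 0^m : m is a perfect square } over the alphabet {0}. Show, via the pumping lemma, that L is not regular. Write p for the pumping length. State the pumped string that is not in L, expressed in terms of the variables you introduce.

Toward a contradiction, assume L is regular with pumping length p.
Take w = 0^{p²} ∈ L with |w| = p² ≥ p.
The pumping lemma gives a decomposition w = xyz where |xy| ≤ p and |y| ≥ 1.
Then y = 0^k for some k with 1 ≤ k ≤ p.
Pump with i = 2: xy^2z = 0^{p²+k}. Since 1 ≤ k ≤ p, p² < p²+k ≤ p²+p < (p+1)², so p²+k lies strictly between consecutive squares and is not a perfect square. So xy^2z ∉ L.
This is a contradiction; hence L is not regular.

0^{p²+k}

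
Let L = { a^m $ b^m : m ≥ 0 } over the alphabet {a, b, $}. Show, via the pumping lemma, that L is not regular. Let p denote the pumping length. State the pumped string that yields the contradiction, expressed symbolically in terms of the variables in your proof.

a^{p+k} $ b^p

Toward a contradiction, assume L is regular with pumping length p.
Take w = a^p $ b^p ∈ L with |w| = 2p+1 ≥ p.
By the pumping lemma, w = xyz with |xy| ≤ p and |y| ≥ 1.
Because |xy| ≤ p and w begins with p copies of a, we have y = a^k with 1 ≤ k ≤ p.
Pump with i = 2: xy^2z = a^{p+k} $ b^p, which would require p+k = p. But k ≥ 1, so xy^2z ∉ L.
Contradiction. Therefore L is not regular.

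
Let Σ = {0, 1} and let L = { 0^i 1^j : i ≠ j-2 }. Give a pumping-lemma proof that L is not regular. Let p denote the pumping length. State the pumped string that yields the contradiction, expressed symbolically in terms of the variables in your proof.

Suppose for contradiction that L is regular, and let p be the pumping length.
Choose w = 0^p 1^{p+p!+2}. Since p ≠ (p+p!+2)-2 = p+p!, w ∈ L; and |w| ≥ p.
The pumping lemma gives a decomposition w = xyz where |xy| ≤ p and |y| > 0.
Because |xy| ≤ p and w begins with p copies of 0, we have y = 0^k with 1 ≤ k ≤ p.
Since 1 ≤ k ≤ p, k divides p!; set t = 1 + p!/k. Then xy^t z has p + (p!/k)·k = p + p! copies of 0. Now the 0-count is p+p! and (1-count)-2 = (p+p!+2)-2 = p+p!, so i ≠ j-2 fails. So xy^t z = 0^{p+p!} 1^{p+p!+2} ∉ L.
Contradiction. Therefore L is not regular.

0^{p+p!} 1^{p+p!+2}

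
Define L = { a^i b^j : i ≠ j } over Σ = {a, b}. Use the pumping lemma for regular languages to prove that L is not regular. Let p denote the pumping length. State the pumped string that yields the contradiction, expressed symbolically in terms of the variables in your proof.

Toward a contradiction, assume L is regular with pumping length p.
Choose w = a^p b^{p+p!}. Since p ≠ p+p!, w ∈ L; and |w| ≥ p.
Write w = xyz as guaranteed by the lemma, with |xy| ≤ p and |y| ≥ 1.
Because |xy| ≤ p and w begins with p copies of a, we have y = a^k with 1 ≤ k ≤ p.
Since 1 ≤ k ≤ p, k divides p!; set t = 1 + p!/k. Then xy^t z has p + (p!/k)·k = p + p! copies of a. Now the a-count equals the b-count, so i ≠ j fails. So xy^t z = a^{p+p!} b^{p+p!} ∉ L.
This contradicts the pumping lemma, so L is not regular.

a^{p+p!} b^{p+p!}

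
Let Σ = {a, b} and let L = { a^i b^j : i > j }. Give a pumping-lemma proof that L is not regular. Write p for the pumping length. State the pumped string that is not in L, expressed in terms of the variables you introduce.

a^{p+1-k} b^p

Assume L is regular; let p be its pumping constant.
Choose w = a^{p+1} b^p ∈ L, with |w| = 2p+1 ≥ p.
The pumping lemma gives a decomposition w = xyz where |xy| ≤ p and |y| > 0.
Because |xy| ≤ p and w begins with p copies of a, we have y = a^k with 1 ≤ k ≤ p.
Consider xy^0z = xz = a^{p+1-k} b^p. Since k ≥ 1, the a-count p+1-k is at most p, so i > j fails; thus xz ∉ L.
This is a contradiction; hence L is not regular.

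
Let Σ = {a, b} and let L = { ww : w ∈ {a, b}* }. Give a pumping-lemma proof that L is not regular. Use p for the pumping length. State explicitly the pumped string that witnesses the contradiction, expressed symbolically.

a^{p+k} b^p a^p b^p

Suppose for contradiction that L is regular, and let p be the pumping length.
Take w = a^p b^p a^p b^p = uu where u = a^pb^p; then w ∈ L and |w| = 4p ≥ p.
By the pumping lemma, w = xyz with |xy| ≤ p and |y| ≥ 1.
Because |xy| ≤ p and w begins with p copies of a, we have y = a^k with 1 ≤ k ≤ p.
Pump with i = 2: xy^2z = a^{p+k} b^p a^p b^p, of length 4p+k. Suppose this equals vv. The string starts with a and ends with b, so v does too; thus the boundary between the two copies of v is a b→a transition. There is exactly one such transition, at position 2p+k, so |v| = 2p+k and |vv| = 4p+2k ≠ 4p+k since k ≥ 1. So xy^2z ∉ L.
This contradicts the pumping lemma, so L is not regular.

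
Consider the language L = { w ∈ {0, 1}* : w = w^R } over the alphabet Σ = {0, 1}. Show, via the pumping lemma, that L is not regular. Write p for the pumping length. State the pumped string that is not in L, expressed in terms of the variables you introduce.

0^{p+k} 1 0^p

Assume L is regular; let p be its pumping constant.
Take w = 0^p 1 0^p, a palindrome of length 2p+1 ≥ p.
By the pumping lemma, w = xyz with |xy| ≤ p and y is nonempty.
The first p characters of w are 0's, so xy (and hence y) consists only of 0's. Write y = 0^k, 1 ≤ k ≤ p.
Pump with i = 2: xy^2z = 0^{p+k} 1 0^p. Its reverse is 0^p 1 0^{p+k}, which differs from xy^2z since k ≥ 1. So xy^2z is not a palindrome and xy^2z ∉ L.
This is a contradiction; hence L is not regular.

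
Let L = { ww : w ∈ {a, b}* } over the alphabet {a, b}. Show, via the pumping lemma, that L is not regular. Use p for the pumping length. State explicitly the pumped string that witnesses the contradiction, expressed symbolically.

a^{p+k} b^p a^p b^p

Assume L is regular. Let p be the pumping length given by the pumping lemma.
Take w = a^p b^p a^p b^p = uu where u = a^pb^p; then w ∈ L and |w| = 4p ≥ p.
By the pumping lemma, w = xyz with |xy| ≤ p and |y| ≥ 1.
The first p characters of w are a's, so xy (and hence y) consists only of a's. Write y = a^k, 1 ≤ k ≤ p.
Pump with i = 2: xy^2z = a^{p+k} b^p a^p b^p, of length 4p+k. Suppose this equals vv. The string starts with a and ends with b, so v does too; thus the boundary between the two copies of v is a b→a transition. There is exactly one such transition, at position 2p+k, so |v| = 2p+k and |vv| = 4p+2k ≠ 4p+k since k ≥ 1. So xy^2z ∉ L.
This contradicts the pumping lemma, so L is not regular.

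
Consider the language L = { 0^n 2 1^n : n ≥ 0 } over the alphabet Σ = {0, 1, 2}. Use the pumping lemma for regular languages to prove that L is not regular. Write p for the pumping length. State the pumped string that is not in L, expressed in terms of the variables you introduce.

Suppose for contradiction that L is regular, and let p be the pumping length.
Take w = 0^p 2 1^p ∈ L with |w| = 2p+1 ≥ p.
Write w = xyz as guaranteed by the lemma, with |xy| ≤ p and |y| ≥ 1.
Because |xy| ≤ p and w begins with p copies of 0, we have y = 0^k with 1 ≤ k ≤ p.
Pump with i = 2: xy^2z = 0^{p+k} 2 1^p, which would require p+k = p. But k ≥ 1, so xy^2z ∉ L.
This contradicts the pumping lemma, so L is not regular.

0^{p+k} 2 1^p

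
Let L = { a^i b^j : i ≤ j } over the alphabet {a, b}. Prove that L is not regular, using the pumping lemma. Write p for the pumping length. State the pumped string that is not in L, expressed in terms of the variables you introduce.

Assume L is regular; let p be its pumping constant.
Choose w = a^p b^p ∈ L, with |w| = 2p ≥ p.
By the pumping lemma, w = xyz with |xy| ≤ p and |y| ≥ 1.
The first p characters of w are a's, so xy (and hence y) consists only of a's. Write y = a^k, 1 ≤ k ≤ p.
Consider xy^2z = a^{p+k} b^p. Since k ≥ 1, the a-count p+k exceeds the b-count p, so i ≤ j fails; thus xy^2z ∉ L.
This contradicts the pumping lemma, so L is not regular.

a^{p+k} b^p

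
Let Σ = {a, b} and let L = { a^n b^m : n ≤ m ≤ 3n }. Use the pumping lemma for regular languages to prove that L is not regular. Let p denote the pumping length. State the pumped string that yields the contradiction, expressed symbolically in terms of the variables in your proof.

a^{p+k} b^p

Toward a contradiction, assume L is regular with pumping length p.
Take w = a^p b^p ∈ L (since p ≤ p ≤ 3p), with |w| = 2p ≥ p.
By the pumping lemma, w = xyz with |xy| ≤ p and y is nonempty.
Because |xy| ≤ p and w begins with p copies of a, we have y = a^k with 1 ≤ k ≤ p.
Pump with i = 2: xy^2z = a^{p+k} b^p. Now n = p+k > p = m, so the condition n ≤ m fails. Thus xy^2z ∉ L.
This contradicts the pumping lemma, so L is not regular.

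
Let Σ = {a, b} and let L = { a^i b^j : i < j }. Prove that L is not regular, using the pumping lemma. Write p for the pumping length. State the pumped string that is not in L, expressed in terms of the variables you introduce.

a^{p+k} b^{p+1}

Assume L is regular; let p be its pumping constant.
Choose w = a^p b^{p+1} ∈ L, with |w| = 2p+1 ≥ p.
Write w = xyz as guaranteed by the lemma, with |xy| ≤ p and |y| > 0.
Since the first p symbols of w are all a's and |xy| ≤ p, y lies entirely in the leading a-block: y = a^k for some k with 1 ≤ k ≤ p.
Consider xy^2z = a^{p+k} b^{p+1}. Since k ≥ 1, the a-count p+k is at least p+1, so i < j fails; thus xy^2z ∉ L.
This is a contradiction; hence L is not regular.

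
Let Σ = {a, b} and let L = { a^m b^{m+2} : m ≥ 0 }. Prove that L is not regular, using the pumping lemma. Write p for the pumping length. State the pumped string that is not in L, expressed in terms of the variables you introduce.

Suppose for contradiction that L is regular, and let p be the pumping length.
Let w = a^p b^{p+2} ∈ L; note |w| = 2p+2 ≥ p.
Write w = xyz as guaranteed by the lemma, with |xy| ≤ p and |y| > 0.
Since the first p symbols of w are all a's and |xy| ≤ p, y lies entirely in the leading a-block: y = a^k for some k with 1 ≤ k ≤ p.
Pump with i = 2: xy^2z = a^{p+k} b^{p+2}. For this to lie in L we would need p+2 = (p+k)+2, which forces k = 0. But k ≥ 1, so xy^2z ∉ L.
This is a contradiction; hence L is not regular.

a^{p+k} b^{p+2}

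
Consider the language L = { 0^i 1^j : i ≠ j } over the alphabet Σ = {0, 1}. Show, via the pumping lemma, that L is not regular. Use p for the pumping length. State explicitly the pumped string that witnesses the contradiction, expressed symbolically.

Suppose for contradiction that L is regular, and let p be the pumping length.
Choose w = 0^p 1^{p+p!}. Since p ≠ p+p!, w ∈ L; and |w| ≥ p.
The pumping lemma gives a decomposition w = xyz where |xy| ≤ p and |y| > 0.
The first p characters of w are 0's, so xy (and hence y) consists only of 0's. Write y = 0^k, 1 ≤ k ≤ p.
Since 1 ≤ k ≤ p, k divides p!; set t = 1 + p!/k. Then xy^t z has p + (p!/k)·k = p + p! copies of 0. Now the 0-count equals the 1-count, so i ≠ j fails. So xy^t z = 0^{p+p!} 1^{p+p!} ∉ L.
This is a contradiction; hence L is not regular.

0^{p+p!} 1^{p+p!}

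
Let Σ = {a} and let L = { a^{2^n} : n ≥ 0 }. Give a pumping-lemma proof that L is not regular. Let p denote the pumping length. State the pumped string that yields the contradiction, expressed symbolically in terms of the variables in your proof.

Suppose for contradiction that L is regular, and let p be the pumping length.
Take w = a^{2^p} ∈ L with |w| = 2^p ≥ p.
Write w = xyz as guaranteed by the lemma, with |xy| ≤ p and |y| ≥ 1.
Then y = a^k for some k with 1 ≤ k ≤ p.
Pump with i = 2: xy^2z = a^{2^p+k}. Since 1 ≤ k ≤ p < 2^p, we have 2^p < 2^p+k < 2^{p+1}, so 2^p+k is not a power of 2. So xy^2z ∉ L.
Contradiction. Therefore L is not regular.

a^{2^p+k}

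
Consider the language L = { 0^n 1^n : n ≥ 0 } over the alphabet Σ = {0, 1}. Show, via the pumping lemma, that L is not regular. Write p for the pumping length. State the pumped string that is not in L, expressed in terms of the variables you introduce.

0^{p+k} 1^p

Suppose for contradiction that L is regular, and let p be the pumping length.
Take w = 0^p 1^p. Then w ∈ L and |w| = 2p ≥ p.
By the pumping lemma, w = xyz with |xy| ≤ p and |y| > 0.
The first p characters of w are 0's, so xy (and hence y) consists only of 0's. Write y = 0^k, 1 ≤ k ≤ p.
Pump with i = 2: xy^2z = 0^{p+k} 1^p. For this to lie in L we would need p = p+k, which forces k = 0. But k ≥ 1, so xy^2z ∉ L.
This contradicts the pumping lemma, so L is not regular.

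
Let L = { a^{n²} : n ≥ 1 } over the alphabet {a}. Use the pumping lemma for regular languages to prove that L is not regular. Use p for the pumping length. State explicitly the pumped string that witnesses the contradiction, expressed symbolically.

Assume L is regular. Let p be the pumping length given by the pumping lemma.
Take w = a^{p²} ∈ L with |w| = p² ≥ p.
Write w = xyz as guaranteed by the lemma, with |xy| ≤ p and |y| ≥ 1.
Then y = a^k for some k with 1 ≤ k ≤ p.
Pump with i = 2: xy^2z = a^{p²+k}. Since 1 ≤ k ≤ p, p² < p²+k ≤ p²+p < (p+1)², so p²+k lies strictly between consecutive squares and is not a perfect square. So xy^2z ∉ L.
This is a contradiction; hence L is not regular.

a^{p²+k}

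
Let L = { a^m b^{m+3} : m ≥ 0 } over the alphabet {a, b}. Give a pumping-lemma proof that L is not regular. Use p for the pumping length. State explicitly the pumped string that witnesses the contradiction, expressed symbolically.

Toward a contradiction, assume L is regular with pumping length p.
Let w = a^p b^{p+3} ∈ L; note |w| = 2p+3 ≥ p.
By the pumping lemma, w = xyz with |xy| ≤ p and |y| > 0.
Since the first p symbols of w are all a's and |xy| ≤ p, y lies entirely in the leading a-block: y = a^k for some k with 1 ≤ k ≤ p.
Pump with i = 2: xy^2z = a^{p+k} b^{p+3}. For this to lie in L we would need p+3 = (p+k)+3, which forces k = 0. But k ≥ 1, so xy^2z ∉ L.
This contradicts the pumping lemma, so L is not regular.

a^{p+k} b^{p+3}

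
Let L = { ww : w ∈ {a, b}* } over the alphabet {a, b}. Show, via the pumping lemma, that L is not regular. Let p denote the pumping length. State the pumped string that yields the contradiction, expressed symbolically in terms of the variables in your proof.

a^{p+k} b^p a^p b^p

Toward a contradiction, assume L is regular with pumping length p.
Take w = a^p b^p a^p b^p = uu where u = a^pb^p; then w ∈ L and |w| = 4p ≥ p.
Write w = xyz as guaranteed by the lemma, with |xy| ≤ p and |y| > 0.
The first p characters of w are a's, so xy (and hence y) consists only of a's. Write y = a^k, 1 ≤ k ≤ p.
Pump with i = 2: xy^2z = a^{p+k} b^p a^p b^p, of length 4p+k. Suppose this equals vv. The string starts with a and ends with b, so v does too; thus the boundary between the two copies of v is a b→a transition. There is exactly one such transition, at position 2p+k, so |v| = 2p+k and |vv| = 4p+2k ≠ 4p+k since k ≥ 1. So xy^2z ∉ L.
Contradiction. Therefore L is not regular.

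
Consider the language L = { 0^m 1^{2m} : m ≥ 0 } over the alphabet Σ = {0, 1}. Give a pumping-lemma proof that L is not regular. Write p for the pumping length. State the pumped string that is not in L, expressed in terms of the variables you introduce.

Toward a contradiction, assume L is regular with pumping length p.
Let w = 0^p 1^{2p} ∈ L; note |w| = 3p ≥ p.
Write w = xyz as guaranteed by the lemma, with |xy| ≤ p and |y| > 0.
The first p characters of w are 0's, so xy (and hence y) consists only of 0's. Write y = 0^k, 1 ≤ k ≤ p.
Pump with i = 2: xy^2z = 0^{p+k} 1^{2p}. For this to lie in L we would need 2p = 2(p+k), which forces k = 0. But k ≥ 1, so xy^2z ∉ L.
This is a contradiction; hence L is not regular.

0^{p+k} 1^{2p}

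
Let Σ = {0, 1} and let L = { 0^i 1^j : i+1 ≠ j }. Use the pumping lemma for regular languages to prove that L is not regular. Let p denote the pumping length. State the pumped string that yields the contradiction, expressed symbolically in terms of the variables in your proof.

Assume L is regular; let p be its pumping constant.
Choose w = 0^p 1^{p+p!+1}. Since p ≠ (p+p!+1)-1 = p+p!, w ∈ L; and |w| ≥ p.
The pumping lemma gives a decomposition w = xyz where |xy| ≤ p and |y| ≥ 1.
Because |xy| ≤ p and w begins with p copies of 0, we have y = 0^k with 1 ≤ k ≤ p.
Since 1 ≤ k ≤ p, k divides p!; set t = 1 + p!/k. Then xy^t z has p + (p!/k)·k = p + p! copies of 0. Now the 0-count is p+p! and (1-count)-1 = (p+p!+1)-1 = p+p!, so i+1 ≠ j fails. So xy^t z = 0^{p+p!} 1^{p+p!+1} ∉ L.
Contradiction. Therefore L is not regular.

0^{p+p!} 1^{p+p!+1}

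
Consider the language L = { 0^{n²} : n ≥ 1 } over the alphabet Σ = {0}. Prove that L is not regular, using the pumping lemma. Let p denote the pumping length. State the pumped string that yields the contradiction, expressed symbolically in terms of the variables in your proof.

0^{p²+k}

Assume L is regular. Let p be the pumping length given by the pumping lemma.
Take w = 0^{p²} ∈ L with |w| = p² ≥ p.
The pumping lemma gives a decomposition w = xyz where |xy| ≤ p and |y| > 0.
Then y = 0^k for some k with 1 ≤ k ≤ p.
Pump with i = 2: xy^2z = 0^{p²+k}. Since 1 ≤ k ≤ p, p² < p²+k ≤ p²+p < (p+1)², so p²+k lies strictly between consecutive squares and is not a perfect square. So xy^2z ∉ L.
Contradiction. Therefore L is not regular.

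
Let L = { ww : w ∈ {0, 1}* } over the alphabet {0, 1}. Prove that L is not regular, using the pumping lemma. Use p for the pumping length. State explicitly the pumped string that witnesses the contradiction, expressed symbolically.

Assume L is regular; let p be its pumping constant.
Take w = 0^p 1^p 0^p 1^p = uu where u = 0^p1^p; then w ∈ L and |w| = 4p ≥ p.
By the pumping lemma, w = xyz with |xy| ≤ p and |y| > 0.
Because |xy| ≤ p and w begins with p copies of 0, we have y = 0^k with 1 ≤ k ≤ p.
Pump with i = 2: xy^2z = 0^{p+k} 1^p 0^p 1^p, of length 4p+k. Suppose this equals vv. The string starts with 0 and ends with 1, so v does too; thus the boundary between the two copies of v is a 1→0 transition. There is exactly one such transition, at position 2p+k, so |v| = 2p+k and |vv| = 4p+2k ≠ 4p+k since k ≥ 1. So xy^2z ∉ L.
This contradicts the pumping lemma, so L is not regular.

0^{p+k} 1^p 0^p 1^p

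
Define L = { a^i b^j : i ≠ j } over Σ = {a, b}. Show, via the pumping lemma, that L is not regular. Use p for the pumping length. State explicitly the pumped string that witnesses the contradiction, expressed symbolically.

Suppose for contradiction that L is regular, and let p be the pumping length.
Choose w = a^p b^{p+p!}. Since p ≠ p+p!, w ∈ L; and |w| ≥ p.
The pumping lemma gives a decomposition w = xyz where |xy| ≤ p and |y| ≥ 1.
Since the first p symbols of w are all a's and |xy| ≤ p, y lies entirely in the leading a-block: y = a^k for some k with 1 ≤ k ≤ p.
Since 1 ≤ k ≤ p, k divides p!; set t = 1 + p!/k. Then xy^t z has p + (p!/k)·k = p + p! copies of a. Now the a-count equals the b-count, so i ≠ j fails. So xy^t z = a^{p+p!} b^{p+p!} ∉ L.
Contradiction. Therefore L is not regular.

a^{p+p!} b^{p+p!}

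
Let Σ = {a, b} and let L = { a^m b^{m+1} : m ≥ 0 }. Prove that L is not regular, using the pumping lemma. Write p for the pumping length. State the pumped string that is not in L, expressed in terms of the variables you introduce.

a^{p+k} b^{p+1}

Assume L is regular; let p be its pumping constant.
Take w = a^p b^{p+1}. Then w ∈ L and |w| = 2p+1 ≥ p.
Write w = xyz as guaranteed by the lemma, with |xy| ≤ p and |y| > 0.
Because |xy| ≤ p and w begins with p copies of a, we have y = a^k with 1 ≤ k ≤ p.
Pump with i = 2: xy^2z = a^{p+k} b^{p+1}. For this to lie in L we would need p+1 = (p+k)+1, which forces k = 0. But k ≥ 1, so xy^2z ∉ L.
This is a contradiction; hence L is not regular.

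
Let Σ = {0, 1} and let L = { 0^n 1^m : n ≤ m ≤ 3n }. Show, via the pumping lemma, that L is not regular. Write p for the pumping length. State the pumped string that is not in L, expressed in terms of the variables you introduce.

0^{p+k} 1^p

Toward a contradiction, assume L is regular with pumping length p.
Take w = 0^p 1^p ∈ L (since p ≤ p ≤ 3p), with |w| = 2p ≥ p.
The pumping lemma gives a decomposition w = xyz where |xy| ≤ p and y is nonempty.
Because |xy| ≤ p and w begins with p copies of 0, we have y = 0^k with 1 ≤ k ≤ p.
Pump with i = 2: xy^2z = 0^{p+k} 1^p. Now n = p+k > p = m, so the condition n ≤ m fails. Thus xy^2z ∉ L.
This contradicts the pumping lemma, so L is not regular.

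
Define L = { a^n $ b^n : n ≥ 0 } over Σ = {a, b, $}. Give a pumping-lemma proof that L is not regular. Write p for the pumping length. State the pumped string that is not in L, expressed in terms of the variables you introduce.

a^{p+k} $ b^p

Assume L is regular; let p be its pumping constant.
Take w = a^p $ b^p ∈ L with |w| = 2p+1 ≥ p.
Write w = xyz as guaranteed by the lemma, with |xy| ≤ p and y is nonempty.
Because |xy| ≤ p and w begins with p copies of a, we have y = a^k with 1 ≤ k ≤ p.
Pump with i = 2: xy^2z = a^{p+k} $ b^p, which would require p+k = p. But k ≥ 1, so xy^2z ∉ L.
Contradiction. Therefore L is not regular.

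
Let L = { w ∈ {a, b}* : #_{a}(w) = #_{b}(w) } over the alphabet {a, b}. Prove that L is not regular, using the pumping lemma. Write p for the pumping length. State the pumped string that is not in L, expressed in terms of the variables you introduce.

Toward a contradiction, assume L is regular with pumping length p.
Choose w = a^p b^p ∈ L with |w| = 2p ≥ p.
The pumping lemma gives a decomposition w = xyz where |xy| ≤ p and y is nonempty.
The first p characters of w are a's, so xy (and hence y) consists only of a's. Write y = a^k, 1 ≤ k ≤ p.
Pump with i = 2: xy^2z = a^{p+k} b^p has p+k occurrences of a but only p of b. Since k ≥ 1 the counts differ, so xy^2z ∉ L.
This contradicts the pumping lemma, so L is not regular.

a^{p+k} b^p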